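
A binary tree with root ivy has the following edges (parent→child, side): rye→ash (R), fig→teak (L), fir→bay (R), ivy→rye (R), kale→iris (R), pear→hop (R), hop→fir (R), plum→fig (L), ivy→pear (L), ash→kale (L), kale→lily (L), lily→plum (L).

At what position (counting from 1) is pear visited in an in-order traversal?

In-order visits the left subtree, then the node, then the right subtree.
At ivy: go left to pear.
  At pear: no left child.
  Visit pear.
  At pear: go right to hop.
    At hop: no left child.
    Visit hop.
    At hop: go right to fir.
      At fir: no left child.
      Visit fir.
      At fir: go right to bay.
        bay is a leaf — visit bay.
Visit ivy.
At ivy: go right to rye.
  At rye: no left child.
  Visit rye.
  At rye: go right to ash.
    At ash: go left to kale.
      At kale: go left to lily.
        At lily: go left to plum.
          At plum: go left to fig.
            At fig: go left to teak.
              teak is a leaf — visit teak.
            Visit fig.
            At fig: no right child.
          Visit plum.
          At plum: no right child.
        Visit lily.
        At lily: no right child.
      Visit kale.
      At kale: go right to iris.
        iris is a leaf — visit iris.
    Visit ash.
    At ash: no right child.
Full in-order sequence: pear, hop, fir, bay, ivy, rye, teak, fig, plum, lily, kale, iris, ash.

1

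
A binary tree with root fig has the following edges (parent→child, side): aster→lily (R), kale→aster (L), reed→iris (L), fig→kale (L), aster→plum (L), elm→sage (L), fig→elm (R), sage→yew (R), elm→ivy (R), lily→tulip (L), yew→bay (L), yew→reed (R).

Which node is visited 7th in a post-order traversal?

Post-order visits the left subtree, then the right subtree, then the node.
At fig: go left to kale.
  At kale: go left to aster.
    At aster: go left to plum.
      plum is a leaf — visit plum.
    At aster: go right to lily.
      At lily: go left to tulip.
        tulip is a leaf — visit tulip.
      At lily: no right child.
      Visit lily.
    Visit aster.
  At kale: no right child.
  Visit kale.
At fig: go right to elm.
  At elm: go left to sage.
    At sage: no left child.
    At sage: go right to yew.
      At yew: go left to bay.
        bay is a leaf — visit bay.
      At yew: go right to reed.
        At reed: go left to iris.
          iris is a leaf — visit iris.
        At reed: no right child.
        Visit reed.
      Visit yew.
    Visit sage.
  At elm: go right to ivy.
    ivy is a leaf — visit ivy.
  Visit elm.
Visit fig.
Full post-order sequence: plum, tulip, lily, aster, kale, bay, iris, reed, yew, sage, ivy, elm, fig.

iris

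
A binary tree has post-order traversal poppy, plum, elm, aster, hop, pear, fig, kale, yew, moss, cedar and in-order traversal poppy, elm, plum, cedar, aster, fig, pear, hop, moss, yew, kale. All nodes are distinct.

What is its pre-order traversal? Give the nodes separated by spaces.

cedar elm poppy plum moss fig aster pear hop yew kale

The last element of post-order is the root; it splits in-order into left and right subtrees.
Root cedar: left subtree has 3 nodes {poppy, elm, plum}, right has 7 {aster, fig, pear, hop, moss, yew, kale}.
  Root elm: left subtree has 1 node {poppy}, right has 1 {plum}.
  Root moss: left subtree has 4 nodes {aster, fig, pear, hop}, right has 2 {yew, kale}.
    Root fig: left subtree has 1 node {aster}, right has 2 {pear, hop}.
      Root pear: left subtree has 0 nodes { }, right has 1 {hop}.
    Root yew: left subtree has 0 nodes { }, right has 1 {kale}.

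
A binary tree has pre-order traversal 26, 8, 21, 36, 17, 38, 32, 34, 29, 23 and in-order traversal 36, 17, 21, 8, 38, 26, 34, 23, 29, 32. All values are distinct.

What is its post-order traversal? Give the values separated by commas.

The first element of pre-order is the root; it splits in-order into left and right subtrees.
Root 26: left subtree has 5 nodes {36, 17, 21, 8, 38}, right has 4 {34, 23, 29, 32}.
  Root 8: left subtree has 3 nodes {36, 17, 21}, right has 1 {38}.
    Root 21: left subtree has 2 nodes {36, 17}, right has 0 { }.
      Root 36: left subtree has 0 nodes { }, right has 1 {17}.
  Root 32: left subtree has 3 nodes {34, 23, 29}, right has 0 { }.
    Root 34: left subtree has 0 nodes { }, right has 2 {23, 29}.
      Root 29: left subtree has 1 node {23}, right has 0 { }.

17, 36, 21, 38, 8, 23, 29, 34, 32, 26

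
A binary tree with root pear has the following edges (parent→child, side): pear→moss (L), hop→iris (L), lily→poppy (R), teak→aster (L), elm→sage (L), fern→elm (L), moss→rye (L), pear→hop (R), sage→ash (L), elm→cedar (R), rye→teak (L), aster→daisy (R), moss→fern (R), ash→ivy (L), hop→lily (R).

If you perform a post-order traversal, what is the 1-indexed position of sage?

7

Post-order visits the left subtree, then the right subtree, then the node.
At pear: go left to moss.
  At moss: go left to rye.
    At rye: go left to teak.
      At teak: go left to aster.
        At aster: no left child.
        At aster: go right to daisy.
          daisy is a leaf — visit daisy.
        Visit aster.
      At teak: no right child.
      Visit teak.
    At rye: no right child.
    Visit rye.
  At moss: go right to fern.
    At fern: go left to elm.
      At elm: go left to sage.
        At sage: go left to ash.
          At ash: go left to ivy.
            ivy is a leaf — visit ivy.
          At ash: no right child.
          Visit ash.
        At sage: no right child.
        Visit sage.
      At elm: go right to cedar.
        cedar is a leaf — visit cedar.
      Visit elm.
    At fern: no right child.
    Visit fern.
  Visit moss.
At pear: go right to hop.
  At hop: go left to iris.
    iris is a leaf — visit iris.
  At hop: go right to lily.
    At lily: no left child.
    At lily: go right to poppy.
      poppy is a leaf — visit poppy.
    Visit lily.
  Visit hop.
Visit pear.
Full post-order sequence: daisy, aster, teak, rye, ivy, ash, sage, cedar, elm, fern, moss, iris, poppy, lily, hop, pear.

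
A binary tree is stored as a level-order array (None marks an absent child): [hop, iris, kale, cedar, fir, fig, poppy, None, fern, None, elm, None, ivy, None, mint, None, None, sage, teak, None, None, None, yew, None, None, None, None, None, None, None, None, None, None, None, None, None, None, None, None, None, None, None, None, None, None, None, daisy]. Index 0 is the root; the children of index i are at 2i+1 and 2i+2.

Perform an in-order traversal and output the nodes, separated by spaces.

In-order visits the left subtree, then the node, then the right subtree.
At hop: go left to iris.
  At iris: go left to cedar.
    At cedar: no left child.
    Visit cedar.
    At cedar: go right to fern.
      At fern: go left to sage.
        sage is a leaf — visit sage.
      Visit fern.
      At fern: go right to teak.
        teak is a leaf — visit teak.
  Visit iris.
  At iris: go right to fir.
    At fir: no left child.
    Visit fir.
    At fir: go right to elm.
      At elm: no left child.
      Visit elm.
      At elm: go right to yew.
        At yew: no left child.
        Visit yew.
        At yew: go right to daisy.
          daisy is a leaf — visit daisy.
Visit hop.
At hop: go right to kale.
  At kale: go left to fig.
    At fig: no left child.
    Visit fig.
    At fig: go right to ivy.
      ivy is a leaf — visit ivy.
  Visit kale.
  At kale: go right to poppy.
    At poppy: no left child.
    Visit poppy.
    At poppy: go right to mint.
      mint is a leaf — visit mint.

cedar sage fern teak iris fir elm yew daisy hop fig ivy kale poppy mint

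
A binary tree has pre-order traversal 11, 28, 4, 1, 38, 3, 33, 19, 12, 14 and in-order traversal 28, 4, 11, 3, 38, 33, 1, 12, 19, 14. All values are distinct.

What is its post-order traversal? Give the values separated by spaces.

The first element of pre-order is the root; it splits in-order into left and right subtrees.
Root 11: left subtree has 2 nodes {28, 4}, right has 7 {3, 38, 33, 1, 12, 19, 14}.
  Root 28: left subtree has 0 nodes { }, right has 1 {4}.
  Root 1: left subtree has 3 nodes {3, 38, 33}, right has 3 {12, 19, 14}.
    Root 38: left subtree has 1 node {3}, right has 1 {33}.
    Root 19: left subtree has 1 node {12}, right has 1 {14}.

4 28 3 33 38 12 14 19 1 11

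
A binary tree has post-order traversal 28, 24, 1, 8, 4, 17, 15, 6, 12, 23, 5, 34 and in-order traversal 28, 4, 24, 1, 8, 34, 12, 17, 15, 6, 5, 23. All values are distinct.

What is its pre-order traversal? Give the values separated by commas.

34, 4, 28, 8, 1, 24, 5, 12, 6, 15, 17, 23

The last element of post-order is the root; it splits in-order into left and right subtrees.
Root 34: left subtree has 5 nodes {28, 4, 24, 1, 8}, right has 6 {12, 17, 15, 6, 5, 23}.
  Root 4: left subtree has 1 node {28}, right has 3 {24, 1, 8}.
    Root 8: left subtree has 2 nodes {24, 1}, right has 0 { }.
      Root 1: left subtree has 1 node {24}, right has 0 { }.
  Root 5: left subtree has 4 nodes {12, 17, 15, 6}, right has 1 {23}.
    Root 12: left subtree has 0 nodes { }, right has 3 {17, 15, 6}.
      Root 6: left subtree has 2 nodes {17, 15}, right has 0 { }.
        Root 15: left subtree has 1 node {17}, right has 0 { }.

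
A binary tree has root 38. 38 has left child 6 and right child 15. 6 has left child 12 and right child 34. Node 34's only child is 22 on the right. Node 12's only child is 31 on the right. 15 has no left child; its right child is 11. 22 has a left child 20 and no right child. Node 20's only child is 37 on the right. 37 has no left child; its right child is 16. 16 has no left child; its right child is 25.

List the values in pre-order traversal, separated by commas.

Pre-order visits the node, then its left subtree, then its right subtree.
Visit 38.
At 38: go left to 6.
  Visit 6.
  At 6: go left to 12.
    Visit 12.
    At 12: no left child.
    At 12: go right to 31.
      31 is a leaf — visit 31.
  At 6: go right to 34.
    Visit 34.
    At 34: no left child.
    At 34: go right to 22.
      Visit 22.
      At 22: go left to 20.
        Visit 20.
        At 20: no left child.
        At 20: go right to 37.
          Visit 37.
          At 37: no left child.
          At 37: go right to 16.
            Visit 16.
            At 16: no left child.
            At 16: go right to 25.
              25 is a leaf — visit 25.
      At 22: no right child.
At 38: go right to 15.
  Visit 15.
  At 15: no left child.
  At 15: go right to 11.
    11 is a leaf — visit 11.

38, 6, 12, 31, 34, 22, 20, 37, 16, 25, 15, 11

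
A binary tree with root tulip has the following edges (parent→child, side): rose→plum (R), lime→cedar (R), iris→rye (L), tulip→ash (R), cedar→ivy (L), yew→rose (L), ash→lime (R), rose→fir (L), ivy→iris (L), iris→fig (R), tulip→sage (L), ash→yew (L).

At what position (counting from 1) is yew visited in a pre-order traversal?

Pre-order visits the node, then its left subtree, then its right subtree.
Visit tulip.
At tulip: go left to sage.
  sage is a leaf — visit sage.
At tulip: go right to ash.
  Visit ash.
  At ash: go left to yew.
    Visit yew.
    At yew: go left to rose.
      Visit rose.
      At rose: go left to fir.
        fir is a leaf — visit fir.
      At rose: go right to plum.
        plum is a leaf — visit plum.
    At yew: no right child.
  At ash: go right to lime.
    Visit lime.
    At lime: no left child.
    At lime: go right to cedar.
      Visit cedar.
      At cedar: go left to ivy.
        Visit ivy.
        At ivy: go left to iris.
          Visit iris.
          At iris: go left to rye.
            rye is a leaf — visit rye.
          At iris: go right to fig.
            fig is a leaf — visit fig.
        At ivy: no right child.
      At cedar: no right child.
Full pre-order sequence: tulip, sage, ash, yew, rose, fir, plum, lime, cedar, ivy, iris, rye, fig.

4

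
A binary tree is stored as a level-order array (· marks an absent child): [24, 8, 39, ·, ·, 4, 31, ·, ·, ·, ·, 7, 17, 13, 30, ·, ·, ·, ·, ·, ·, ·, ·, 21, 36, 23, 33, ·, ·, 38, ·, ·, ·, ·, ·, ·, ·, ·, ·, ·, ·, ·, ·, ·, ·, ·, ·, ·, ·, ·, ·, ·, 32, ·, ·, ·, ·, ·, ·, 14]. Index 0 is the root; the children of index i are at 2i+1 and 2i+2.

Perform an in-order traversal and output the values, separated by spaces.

In-order visits the left subtree, then the node, then the right subtree.
At 24: go left to 8.
  8 is a leaf — visit 8.
Visit 24.
At 24: go right to 39.
  At 39: go left to 4.
    At 4: go left to 7.
      At 7: go left to 21.
        21 is a leaf — visit 21.
      Visit 7.
      At 7: go right to 36.
        36 is a leaf — visit 36.
    Visit 4.
    At 4: go right to 17.
      At 17: go left to 23.
        At 23: no left child.
        Visit 23.
        At 23: go right to 32.
          32 is a leaf — visit 32.
      Visit 17.
      At 17: go right to 33.
        33 is a leaf — visit 33.
  Visit 39.
  At 39: go right to 31.
    At 31: go left to 13.
      13 is a leaf — visit 13.
    Visit 31.
    At 31: go right to 30.
      At 30: go left to 38.
        At 38: go left to 14.
          14 is a leaf — visit 14.
        Visit 38.
        At 38: no right child.
      Visit 30.
      At 30: no right child.

8 24 21 7 36 4 23 32 17 33 39 13 31 14 38 30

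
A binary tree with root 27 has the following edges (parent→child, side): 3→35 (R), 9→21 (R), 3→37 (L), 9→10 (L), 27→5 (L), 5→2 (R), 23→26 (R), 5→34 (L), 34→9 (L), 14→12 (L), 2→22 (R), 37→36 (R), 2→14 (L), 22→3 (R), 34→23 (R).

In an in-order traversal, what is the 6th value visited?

In-order visits the left subtree, then the node, then the right subtree.
At 27: go left to 5.
  At 5: go left to 34.
    At 34: go left to 9.
      At 9: go left to 10.
        10 is a leaf — visit 10.
      Visit 9.
      At 9: go right to 21.
        21 is a leaf — visit 21.
    Visit 34.
    At 34: go right to 23.
      At 23: no left child.
      Visit 23.
      At 23: go right to 26.
        26 is a leaf — visit 26.
  Visit 5.
  At 5: go right to 2.
    At 2: go left to 14.
      At 14: go left to 12.
        12 is a leaf — visit 12.
      Visit 14.
      At 14: no right child.
    Visit 2.
    At 2: go right to 22.
      At 22: no left child.
      Visit 22.
      At 22: go right to 3.
        At 3: go left to 37.
          At 37: no left child.
          Visit 37.
          At 37: go right to 36.
            36 is a leaf — visit 36.
        Visit 3.
        At 3: go right to 35.
          35 is a leaf — visit 35.
Visit 27.
At 27: no right child.
Full in-order sequence: 10, 9, 21, 34, 23, 26, 5, 12, 14, 2, 22, 37, 36, 3, 35, 27.

26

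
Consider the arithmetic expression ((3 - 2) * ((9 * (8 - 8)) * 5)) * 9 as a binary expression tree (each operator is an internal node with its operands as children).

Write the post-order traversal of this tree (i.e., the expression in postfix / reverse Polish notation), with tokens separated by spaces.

Post-order on an expression tree gives postfix notation: for each operator, emit left operand, right operand, then the operator.

3 2 - 9 8 8 - * 5 * * 9 *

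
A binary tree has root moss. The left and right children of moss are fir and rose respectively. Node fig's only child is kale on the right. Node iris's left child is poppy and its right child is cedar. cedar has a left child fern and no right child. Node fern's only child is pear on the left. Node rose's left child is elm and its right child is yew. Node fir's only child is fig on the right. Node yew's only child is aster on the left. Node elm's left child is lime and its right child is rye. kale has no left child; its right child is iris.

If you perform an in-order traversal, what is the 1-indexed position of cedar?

8

In-order visits the left subtree, then the node, then the right subtree.
At moss: go left to fir.
  At fir: no left child.
  Visit fir.
  At fir: go right to fig.
    At fig: no left child.
    Visit fig.
    At fig: go right to kale.
      At kale: no left child.
      Visit kale.
      At kale: go right to iris.
        At iris: go left to poppy.
          poppy is a leaf — visit poppy.
        Visit iris.
        At iris: go right to cedar.
          At cedar: go left to fern.
            At fern: go left to pear.
              pear is a leaf — visit pear.
            Visit fern.
            At fern: no right child.
          Visit cedar.
          At cedar: no right child.
Visit moss.
At moss: go right to rose.
  At rose: go left to elm.
    At elm: go left to lime.
      lime is a leaf — visit lime.
    Visit elm.
    At elm: go right to rye.
      rye is a leaf — visit rye.
  Visit rose.
  At rose: go right to yew.
    At yew: go left to aster.
      aster is a leaf — visit aster.
    Visit yew.
    At yew: no right child.
Full in-order sequence: fir, fig, kale, poppy, iris, pear, fern, cedar, moss, lime, elm, rye, rose, aster, yew.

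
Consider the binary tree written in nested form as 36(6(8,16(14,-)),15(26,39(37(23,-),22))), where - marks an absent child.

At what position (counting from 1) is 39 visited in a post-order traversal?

Post-order visits the left subtree, then the right subtree, then the node.
At 36: go left to 6.
  At 6: go left to 8.
    8 is a leaf — visit 8.
  At 6: go right to 16.
    At 16: go left to 14.
      14 is a leaf — visit 14.
    At 16: no right child.
    Visit 16.
  Visit 6.
At 36: go right to 15.
  At 15: go left to 26.
    26 is a leaf — visit 26.
  At 15: go right to 39.
    At 39: go left to 37.
      At 37: go left to 23.
        23 is a leaf — visit 23.
      At 37: no right child.
      Visit 37.
    At 39: go right to 22.
      22 is a leaf — visit 22.
    Visit 39.
  Visit 15.
Visit 36.
Full post-order sequence: 8, 14, 16, 6, 26, 23, 37, 22, 39, 15, 36.

9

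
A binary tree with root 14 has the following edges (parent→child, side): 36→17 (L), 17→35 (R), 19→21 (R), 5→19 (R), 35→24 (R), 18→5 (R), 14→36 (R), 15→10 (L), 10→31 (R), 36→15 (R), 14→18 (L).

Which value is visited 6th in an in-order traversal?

In-order visits the left subtree, then the node, then the right subtree.
At 14: go left to 18.
  At 18: no left child.
  Visit 18.
  At 18: go right to 5.
    At 5: no left child.
    Visit 5.
    At 5: go right to 19.
      At 19: no left child.
      Visit 19.
      At 19: go right to 21.
        21 is a leaf — visit 21.
Visit 14.
At 14: go right to 36.
  At 36: go left to 17.
    At 17: no left child.
    Visit 17.
    At 17: go right to 35.
      At 35: no left child.
      Visit 35.
      At 35: go right to 24.
        24 is a leaf — visit 24.
  Visit 36.
  At 36: go right to 15.
    At 15: go left to 10.
      At 10: no left child.
      Visit 10.
      At 10: go right to 31.
        31 is a leaf — visit 31.
    Visit 15.
    At 15: no right child.
Full in-order sequence: 18, 5, 19, 21, 14, 17, 35, 24, 36, 10, 31, 15.

17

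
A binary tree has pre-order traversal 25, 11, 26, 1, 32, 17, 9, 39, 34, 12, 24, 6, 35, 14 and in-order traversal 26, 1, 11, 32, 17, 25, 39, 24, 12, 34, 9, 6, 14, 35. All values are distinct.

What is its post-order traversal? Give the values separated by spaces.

The first element of pre-order is the root; it splits in-order into left and right subtrees.
Root 25: left subtree has 5 nodes {26, 1, 11, 32, 17}, right has 8 {39, 24, 12, 34, 9, 6, 14, 35}.
  Root 11: left subtree has 2 nodes {26, 1}, right has 2 {32, 17}.
    Root 26: left subtree has 0 nodes { }, right has 1 {1}.
    Root 32: left subtree has 0 nodes { }, right has 1 {17}.
  Root 9: left subtree has 4 nodes {39, 24, 12, 34}, right has 3 {6, 14, 35}.
    Root 39: left subtree has 0 nodes { }, right has 3 {24, 12, 34}.
      Root 34: left subtree has 2 nodes {24, 12}, right has 0 { }.
        Root 12: left subtree has 1 node {24}, right has 0 { }.
    Root 6: left subtree has 0 nodes { }, right has 2 {14, 35}.
      Root 35: left subtree has 1 node {14}, right has 0 { }.

1 26 17 32 11 24 12 34 39 14 35 6 9 25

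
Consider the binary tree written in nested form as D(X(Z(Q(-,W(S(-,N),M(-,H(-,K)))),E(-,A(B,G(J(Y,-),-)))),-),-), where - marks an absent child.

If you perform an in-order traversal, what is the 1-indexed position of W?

4

In-order visits the left subtree, then the node, then the right subtree.
At D: go left to X.
  At X: go left to Z.
    At Z: go left to Q.
      At Q: no left child.
      Visit Q.
      At Q: go right to W.
        At W: go left to S.
          At S: no left child.
          Visit S.
          At S: go right to N.
            N is a leaf — visit N.
        Visit W.
        At W: go right to M.
          At M: no left child.
          Visit M.
          At M: go right to H.
            At H: no left child.
            Visit H.
            At H: go right to K.
              K is a leaf — visit K.
    Visit Z.
    At Z: go right to E.
      At E: no left child.
      Visit E.
      At E: go right to A.
        At A: go left to B.
          B is a leaf — visit B.
        Visit A.
        At A: go right to G.
          At G: go left to J.
            At J: go left to Y.
              Y is a leaf — visit Y.
            Visit J.
            At J: no right child.
          Visit G.
          At G: no right child.
  Visit X.
  At X: no right child.
Visit D.
At D: no right child.
Full in-order sequence: Q, S, N, W, M, H, K, Z, E, B, A, Y, J, G, X, D.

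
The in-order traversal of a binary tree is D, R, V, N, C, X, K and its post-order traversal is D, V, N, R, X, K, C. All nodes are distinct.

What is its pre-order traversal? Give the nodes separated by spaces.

C R D N V K X

The last element of post-order is the root; it splits in-order into left and right subtrees.
Root C: left subtree has 4 nodes {D, R, V, N}, right has 2 {X, K}.
  Root R: left subtree has 1 node {D}, right has 2 {V, N}.
    Root N: left subtree has 1 node {V}, right has 0 { }.
  Root K: left subtree has 1 node {X}, right has 0 { }.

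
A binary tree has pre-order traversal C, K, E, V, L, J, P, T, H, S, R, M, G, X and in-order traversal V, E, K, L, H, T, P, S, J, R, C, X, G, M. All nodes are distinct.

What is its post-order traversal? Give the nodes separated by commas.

The first element of pre-order is the root; it splits in-order into left and right subtrees.
Root C: left subtree has 10 nodes {V, E, K, L, H, T, P, S, J, R}, right has 3 {X, G, M}.
  Root K: left subtree has 2 nodes {V, E}, right has 7 {L, H, T, P, S, J, R}.
    Root E: left subtree has 1 node {V}, right has 0 { }.
    Root L: left subtree has 0 nodes { }, right has 6 {H, T, P, S, J, R}.
      Root J: left subtree has 4 nodes {H, T, P, S}, right has 1 {R}.
        Root P: left subtree has 2 nodes {H, T}, right has 1 {S}.
          Root T: left subtree has 1 node {H}, right has 0 { }.
  Root M: left subtree has 2 nodes {X, G}, right has 0 { }.
    Root G: left subtree has 1 node {X}, right has 0 { }.

V, E, H, T, S, P, R, J, L, K, X, G, M, C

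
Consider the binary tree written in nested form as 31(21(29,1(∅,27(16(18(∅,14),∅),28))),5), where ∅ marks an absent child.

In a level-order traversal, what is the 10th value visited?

Level-order visits nodes level by level from the root, left to right within each level.
Level 0: 31
Level 1: 21, 5
Level 2: 29, 1
Level 3: 27
Level 4: 16, 28
Level 5: 18
Level 6: 14
Full level-order sequence: 31, 21, 5, 29, 1, 27, 16, 28, 18, 14.

14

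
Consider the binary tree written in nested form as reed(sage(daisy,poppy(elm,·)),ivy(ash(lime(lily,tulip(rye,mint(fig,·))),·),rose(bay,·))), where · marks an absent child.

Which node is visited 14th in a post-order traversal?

ivy

Post-order visits the left subtree, then the right subtree, then the node.
At reed: go left to sage.
  At sage: go left to daisy.
    daisy is a leaf — visit daisy.
  At sage: go right to poppy.
    At poppy: go left to elm.
      elm is a leaf — visit elm.
    At poppy: no right child.
    Visit poppy.
  Visit sage.
At reed: go right to ivy.
  At ivy: go left to ash.
    At ash: go left to lime.
      At lime: go left to lily.
        lily is a leaf — visit lily.
      At lime: go right to tulip.
        At tulip: go left to rye.
          rye is a leaf — visit rye.
        At tulip: go right to mint.
          At mint: go left to fig.
            fig is a leaf — visit fig.
          At mint: no right child.
          Visit mint.
        Visit tulip.
      Visit lime.
    At ash: no right child.
    Visit ash.
  At ivy: go right to rose.
    At rose: go left to bay.
      bay is a leaf — visit bay.
    At rose: no right child.
    Visit rose.
  Visit ivy.
Visit reed.
Full post-order sequence: daisy, elm, poppy, sage, lily, rye, fig, mint, tulip, lime, ash, bay, rose, ivy, reed.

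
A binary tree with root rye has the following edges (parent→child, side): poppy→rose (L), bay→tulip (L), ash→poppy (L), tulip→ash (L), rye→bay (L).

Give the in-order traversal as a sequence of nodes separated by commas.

In-order visits the left subtree, then the node, then the right subtree.
At rye: go left to bay.
  At bay: go left to tulip.
    At tulip: go left to ash.
      At ash: go left to poppy.
        At poppy: go left to rose.
          rose is a leaf — visit rose.
        Visit poppy.
        At poppy: no right child.
      Visit ash.
      At ash: no right child.
    Visit tulip.
    At tulip: no right child.
  Visit bay.
  At bay: no right child.
Visit rye.
At rye: no right child.

rose, poppy, ash, tulip, bay, rye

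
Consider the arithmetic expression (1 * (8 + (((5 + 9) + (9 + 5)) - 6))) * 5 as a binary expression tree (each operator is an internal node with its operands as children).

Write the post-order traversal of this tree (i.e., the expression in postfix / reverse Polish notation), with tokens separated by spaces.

Post-order on an expression tree gives postfix notation: for each operator, emit left operand, right operand, then the operator.

1 8 5 9 + 9 5 + + 6 - + * 5 *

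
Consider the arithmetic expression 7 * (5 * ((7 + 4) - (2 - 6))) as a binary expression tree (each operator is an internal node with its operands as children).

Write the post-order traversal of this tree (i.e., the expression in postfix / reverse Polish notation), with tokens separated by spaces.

Post-order on an expression tree gives postfix notation: for each operator, emit left operand, right operand, then the operator.

7 5 7 4 + 2 6 - - * *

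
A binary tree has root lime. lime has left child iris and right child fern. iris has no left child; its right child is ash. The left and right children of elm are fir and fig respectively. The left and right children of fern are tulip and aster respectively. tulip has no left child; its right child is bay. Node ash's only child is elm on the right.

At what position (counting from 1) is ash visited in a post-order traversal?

Post-order visits the left subtree, then the right subtree, then the node.
At lime: go left to iris.
  At iris: no left child.
  At iris: go right to ash.
    At ash: no left child.
    At ash: go right to elm.
      At elm: go left to fir.
        fir is a leaf — visit fir.
      At elm: go right to fig.
        fig is a leaf — visit fig.
      Visit elm.
    Visit ash.
  Visit iris.
At lime: go right to fern.
  At fern: go left to tulip.
    At tulip: no left child.
    At tulip: go right to bay.
      bay is a leaf — visit bay.
    Visit tulip.
  At fern: go right to aster.
    aster is a leaf — visit aster.
  Visit fern.
Visit lime.
Full post-order sequence: fir, fig, elm, ash, iris, bay, tulip, aster, fern, lime.

4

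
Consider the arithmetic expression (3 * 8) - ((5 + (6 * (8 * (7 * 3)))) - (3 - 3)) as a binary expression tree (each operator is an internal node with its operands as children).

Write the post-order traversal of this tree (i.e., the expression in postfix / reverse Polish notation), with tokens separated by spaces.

Post-order on an expression tree gives postfix notation: for each operator, emit left operand, right operand, then the operator.

3 8 * 5 6 8 7 3 * * * + 3 3 - - -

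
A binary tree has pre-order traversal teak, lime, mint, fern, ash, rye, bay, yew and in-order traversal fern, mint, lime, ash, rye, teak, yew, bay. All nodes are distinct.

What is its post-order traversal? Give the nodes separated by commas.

The first element of pre-order is the root; it splits in-order into left and right subtrees.
Root teak: left subtree has 5 nodes {fern, mint, lime, ash, rye}, right has 2 {yew, bay}.
  Root lime: left subtree has 2 nodes {fern, mint}, right has 2 {ash, rye}.
    Root mint: left subtree has 1 node {fern}, right has 0 { }.
    Root ash: left subtree has 0 nodes { }, right has 1 {rye}.
  Root bay: left subtree has 1 node {yew}, right has 0 { }.

fern, mint, rye, ash, lime, yew, bay, teak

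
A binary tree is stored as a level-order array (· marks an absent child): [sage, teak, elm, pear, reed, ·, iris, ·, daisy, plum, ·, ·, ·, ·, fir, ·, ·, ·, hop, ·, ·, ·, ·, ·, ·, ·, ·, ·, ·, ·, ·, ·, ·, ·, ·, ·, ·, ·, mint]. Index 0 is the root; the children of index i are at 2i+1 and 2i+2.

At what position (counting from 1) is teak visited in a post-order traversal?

Post-order visits the left subtree, then the right subtree, then the node.
At sage: go left to teak.
  At teak: go left to pear.
    At pear: no left child.
    At pear: go right to daisy.
      At daisy: no left child.
      At daisy: go right to hop.
        At hop: no left child.
        At hop: go right to mint.
          mint is a leaf — visit mint.
        Visit hop.
      Visit daisy.
    Visit pear.
  At teak: go right to reed.
    At reed: go left to plum.
      plum is a leaf — visit plum.
    At reed: no right child.
    Visit reed.
  Visit teak.
At sage: go right to elm.
  At elm: no left child.
  At elm: go right to iris.
    At iris: no left child.
    At iris: go right to fir.
      fir is a leaf — visit fir.
    Visit iris.
  Visit elm.
Visit sage.
Full post-order sequence: mint, hop, daisy, pear, plum, reed, teak, fir, iris, elm, sage.

7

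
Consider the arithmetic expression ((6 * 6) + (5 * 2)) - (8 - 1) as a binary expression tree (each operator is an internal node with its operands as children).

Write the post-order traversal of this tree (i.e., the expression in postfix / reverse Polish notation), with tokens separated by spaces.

6 6 * 5 2 * + 8 1 - -

Post-order on an expression tree gives postfix notation: for each operator, emit left operand, right operand, then the operator.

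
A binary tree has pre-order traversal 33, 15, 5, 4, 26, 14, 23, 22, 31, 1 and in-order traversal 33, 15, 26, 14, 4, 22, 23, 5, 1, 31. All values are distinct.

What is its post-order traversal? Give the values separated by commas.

14, 26, 22, 23, 4, 1, 31, 5, 15, 33

The first element of pre-order is the root; it splits in-order into left and right subtrees.
Root 33: left subtree has 0 nodes { }, right has 9 {15, 26, 14, 4, 22, 23, 5, 1, 31}.
  Root 15: left subtree has 0 nodes { }, right has 8 {26, 14, 4, 22, 23, 5, 1, 31}.
    Root 5: left subtree has 5 nodes {26, 14, 4, 22, 23}, right has 2 {1, 31}.
      Root 4: left subtree has 2 nodes {26, 14}, right has 2 {22, 23}.
        Root 26: left subtree has 0 nodes { }, right has 1 {14}.
        Root 23: left subtree has 1 node {22}, right has 0 { }.
      Root 31: left subtree has 1 node {1}, right has 0 { }.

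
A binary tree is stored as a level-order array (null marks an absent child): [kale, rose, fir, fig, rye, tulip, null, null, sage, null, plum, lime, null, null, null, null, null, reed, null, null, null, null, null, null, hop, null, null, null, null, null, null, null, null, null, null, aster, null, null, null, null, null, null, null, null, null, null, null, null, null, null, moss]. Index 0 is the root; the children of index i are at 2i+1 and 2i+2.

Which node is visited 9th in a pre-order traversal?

fir

Pre-order visits the node, then its left subtree, then its right subtree.
Visit kale.
At kale: go left to rose.
  Visit rose.
  At rose: go left to fig.
    Visit fig.
    At fig: no left child.
    At fig: go right to sage.
      Visit sage.
      At sage: go left to reed.
        Visit reed.
        At reed: go left to aster.
          aster is a leaf — visit aster.
        At reed: no right child.
      At sage: no right child.
  At rose: go right to rye.
    Visit rye.
    At rye: no left child.
    At rye: go right to plum.
      plum is a leaf — visit plum.
At kale: go right to fir.
  Visit fir.
  At fir: go left to tulip.
    Visit tulip.
    At tulip: go left to lime.
      Visit lime.
      At lime: no left child.
      At lime: go right to hop.
        Visit hop.
        At hop: no left child.
        At hop: go right to moss.
          moss is a leaf — visit moss.
    At tulip: no right child.
  At fir: no right child.
Full pre-order sequence: kale, rose, fig, sage, reed, aster, rye, plum, fir, tulip, lime, hop, moss.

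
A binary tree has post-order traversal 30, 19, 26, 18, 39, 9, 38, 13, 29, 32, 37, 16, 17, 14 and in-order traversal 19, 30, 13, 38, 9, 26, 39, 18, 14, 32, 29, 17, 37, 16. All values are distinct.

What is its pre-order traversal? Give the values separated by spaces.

The last element of post-order is the root; it splits in-order into left and right subtrees.
Root 14: left subtree has 8 nodes {19, 30, 13, 38, 9, 26, 39, 18}, right has 5 {32, 29, 17, 37, 16}.
  Root 13: left subtree has 2 nodes {19, 30}, right has 5 {38, 9, 26, 39, 18}.
    Root 19: left subtree has 0 nodes { }, right has 1 {30}.
    Root 38: left subtree has 0 nodes { }, right has 4 {9, 26, 39, 18}.
      Root 9: left subtree has 0 nodes { }, right has 3 {26, 39, 18}.
        Root 39: left subtree has 1 node {26}, right has 1 {18}.
  Root 17: left subtree has 2 nodes {32, 29}, right has 2 {37, 16}.
    Root 32: left subtree has 0 nodes { }, right has 1 {29}.
    Root 16: left subtree has 1 node {37}, right has 0 { }.

14 13 19 30 38 9 39 26 18 17 32 29 16 37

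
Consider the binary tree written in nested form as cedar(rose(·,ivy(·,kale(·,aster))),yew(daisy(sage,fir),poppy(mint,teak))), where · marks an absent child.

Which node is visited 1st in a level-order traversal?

Level-order visits nodes level by level from the root, left to right within each level.
Level 0: cedar
Level 1: rose, yew
Level 2: ivy, daisy, poppy
Level 3: kale, sage, fir, mint, teak
Level 4: aster
Full level-order sequence: cedar, rose, yew, ivy, daisy, poppy, kale, sage, fir, mint, teak, aster.

cedar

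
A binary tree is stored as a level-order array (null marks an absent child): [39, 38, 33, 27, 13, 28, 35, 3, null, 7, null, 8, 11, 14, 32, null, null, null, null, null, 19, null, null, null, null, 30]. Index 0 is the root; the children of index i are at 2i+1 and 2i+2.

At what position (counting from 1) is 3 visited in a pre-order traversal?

4

Pre-order visits the node, then its left subtree, then its right subtree.
Visit 39.
At 39: go left to 38.
  Visit 38.
  At 38: go left to 27.
    Visit 27.
    At 27: go left to 3.
      3 is a leaf — visit 3.
    At 27: no right child.
  At 38: go right to 13.
    Visit 13.
    At 13: go left to 7.
      Visit 7.
      At 7: no left child.
      At 7: go right to 19.
        19 is a leaf — visit 19.
    At 13: no right child.
At 39: go right to 33.
  Visit 33.
  At 33: go left to 28.
    Visit 28.
    At 28: go left to 8.
      8 is a leaf — visit 8.
    At 28: go right to 11.
      Visit 11.
      At 11: go left to 30.
        30 is a leaf — visit 30.
      At 11: no right child.
  At 33: go right to 35.
    Visit 35.
    At 35: go left to 14.
      14 is a leaf — visit 14.
    At 35: go right to 32.
      32 is a leaf — visit 32.
Full pre-order sequence: 39, 38, 27, 3, 13, 7, 19, 33, 28, 8, 11, 30, 35, 14, 32.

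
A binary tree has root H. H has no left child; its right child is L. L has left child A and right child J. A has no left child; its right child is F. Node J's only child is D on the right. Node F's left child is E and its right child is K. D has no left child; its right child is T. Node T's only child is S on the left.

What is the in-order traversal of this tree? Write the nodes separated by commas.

H, A, E, F, K, L, J, D, S, T

In-order visits the left subtree, then the node, then the right subtree.
At H: no left child.
Visit H.
At H: go right to L.
  At L: go left to A.
    At A: no left child.
    Visit A.
    At A: go right to F.
      At F: go left to E.
        E is a leaf — visit E.
      Visit F.
      At F: go right to K.
        K is a leaf — visit K.
  Visit L.
  At L: go right to J.
    At J: no left child.
    Visit J.
    At J: go right to D.
      At D: no left child.
      Visit D.
      At D: go right to T.
        At T: go left to S.
          S is a leaf — visit S.
        Visit T.
        At T: no right child.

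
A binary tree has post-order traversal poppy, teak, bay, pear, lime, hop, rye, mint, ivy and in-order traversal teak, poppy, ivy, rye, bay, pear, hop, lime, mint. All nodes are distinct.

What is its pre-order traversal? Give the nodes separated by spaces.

The last element of post-order is the root; it splits in-order into left and right subtrees.
Root ivy: left subtree has 2 nodes {teak, poppy}, right has 6 {rye, bay, pear, hop, lime, mint}.
  Root teak: left subtree has 0 nodes { }, right has 1 {poppy}.
  Root mint: left subtree has 5 nodes {rye, bay, pear, hop, lime}, right has 0 { }.
    Root rye: left subtree has 0 nodes { }, right has 4 {bay, pear, hop, lime}.
      Root hop: left subtree has 2 nodes {bay, pear}, right has 1 {lime}.
        Root pear: left subtree has 1 node {bay}, right has 0 { }.

ivy teak poppy mint rye hop pear bay lime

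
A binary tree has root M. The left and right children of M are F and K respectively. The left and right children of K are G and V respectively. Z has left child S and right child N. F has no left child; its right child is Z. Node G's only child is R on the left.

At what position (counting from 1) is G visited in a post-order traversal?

6

Post-order visits the left subtree, then the right subtree, then the node.
At M: go left to F.
  At F: no left child.
  At F: go right to Z.
    At Z: go left to S.
      S is a leaf — visit S.
    At Z: go right to N.
      N is a leaf — visit N.
    Visit Z.
  Visit F.
At M: go right to K.
  At K: go left to G.
    At G: go left to R.
      R is a leaf — visit R.
    At G: no right child.
    Visit G.
  At K: go right to V.
    V is a leaf — visit V.
  Visit K.
Visit M.
Full post-order sequence: S, N, Z, F, R, G, V, K, M.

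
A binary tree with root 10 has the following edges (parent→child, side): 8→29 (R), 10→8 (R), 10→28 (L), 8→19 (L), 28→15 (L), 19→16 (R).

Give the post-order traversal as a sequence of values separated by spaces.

15 28 16 19 29 8 10

Post-order visits the left subtree, then the right subtree, then the node.
At 10: go left to 28.
  At 28: go left to 15.
    15 is a leaf — visit 15.
  At 28: no right child.
  Visit 28.
At 10: go right to 8.
  At 8: go left to 19.
    At 19: no left child.
    At 19: go right to 16.
      16 is a leaf — visit 16.
    Visit 19.
  At 8: go right to 29.
    29 is a leaf — visit 29.
  Visit 8.
Visit 10.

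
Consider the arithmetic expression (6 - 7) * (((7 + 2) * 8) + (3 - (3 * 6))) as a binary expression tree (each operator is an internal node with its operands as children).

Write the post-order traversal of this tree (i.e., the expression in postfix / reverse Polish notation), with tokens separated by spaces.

6 7 - 7 2 + 8 * 3 3 6 * - + *

Post-order on an expression tree gives postfix notation: for each operator, emit left operand, right operand, then the operator.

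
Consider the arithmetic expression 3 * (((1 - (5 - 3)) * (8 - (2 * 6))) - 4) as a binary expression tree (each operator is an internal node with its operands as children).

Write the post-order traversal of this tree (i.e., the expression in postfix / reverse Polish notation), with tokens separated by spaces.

Post-order on an expression tree gives postfix notation: for each operator, emit left operand, right operand, then the operator.

3 1 5 3 - - 8 2 6 * - * 4 - *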